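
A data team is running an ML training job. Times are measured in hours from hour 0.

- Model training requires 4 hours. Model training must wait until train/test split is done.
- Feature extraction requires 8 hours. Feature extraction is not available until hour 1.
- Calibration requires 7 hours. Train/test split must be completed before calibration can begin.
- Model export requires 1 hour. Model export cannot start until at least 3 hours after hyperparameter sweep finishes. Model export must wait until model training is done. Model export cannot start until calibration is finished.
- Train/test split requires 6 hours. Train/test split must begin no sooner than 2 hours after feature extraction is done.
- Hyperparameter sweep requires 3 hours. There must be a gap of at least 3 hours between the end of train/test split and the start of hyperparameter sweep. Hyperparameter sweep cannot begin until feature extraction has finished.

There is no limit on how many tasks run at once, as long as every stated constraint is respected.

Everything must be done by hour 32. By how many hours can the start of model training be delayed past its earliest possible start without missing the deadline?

10

Feature extraction waits on its own release at hour 1, so it starts at hour 1 and finishes at 1 + 8 = hour 9.
Train/test split waits on feature extraction (finishes hour 9, plus 2-hour gap → hour 11), so it starts at hour 11 and finishes at 11 + 6 = hour 17.
After train/test split (finishes hour 17), model training can start at hour 17 and finishes at hour 21.

Working backward from the deadline:
To finish by hour 32, model export (duration 1) must start no later than hour 31.
Model training has to be done before model export (must start by hour 31). That means finishing by hour 31, i.e. starting by 31 − 4 = hour 27.
So model training can start as early as hour 17 and as late as hour 27, giving 27 − 17 = 10 hours of slack.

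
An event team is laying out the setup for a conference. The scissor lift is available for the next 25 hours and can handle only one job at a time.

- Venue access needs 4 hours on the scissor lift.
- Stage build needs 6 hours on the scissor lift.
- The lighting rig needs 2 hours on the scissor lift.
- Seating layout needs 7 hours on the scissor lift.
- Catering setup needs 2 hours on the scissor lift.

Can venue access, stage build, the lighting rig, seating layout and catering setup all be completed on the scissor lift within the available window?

Yes

Running back to back, the jobs need 4 + 6 + 2 + 7 + 2 = 21 hours on the scissor lift.
Since 21 ≤ 25, they fit within the window.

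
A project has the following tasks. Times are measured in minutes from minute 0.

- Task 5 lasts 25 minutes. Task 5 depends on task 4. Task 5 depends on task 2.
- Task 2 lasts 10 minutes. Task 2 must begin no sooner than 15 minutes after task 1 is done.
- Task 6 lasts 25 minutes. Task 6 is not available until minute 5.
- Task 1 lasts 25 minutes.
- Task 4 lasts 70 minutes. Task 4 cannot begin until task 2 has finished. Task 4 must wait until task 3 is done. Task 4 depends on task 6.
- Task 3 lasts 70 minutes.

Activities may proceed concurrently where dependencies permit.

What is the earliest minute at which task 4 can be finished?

After its own release at minute 5, task 6 can start at minute 5 and finishes at minute 30.
Task 3 can start immediately at minute 0; it finishes at minute 70.
Task 1 can start immediately at minute 0; it finishes at minute 25.
After task 1 (finishes minute 25, plus 15-minute gap → minute 40), task 2 can start at minute 40 and finishes at minute 50.
Task 4 cannot start until task 2 (finishes minute 50); task 3 (finishes minute 70); task 6 (finishes minute 30). The controlling bound is minute 70, so task 4 finishes at 70 + 70 = minute 140.

140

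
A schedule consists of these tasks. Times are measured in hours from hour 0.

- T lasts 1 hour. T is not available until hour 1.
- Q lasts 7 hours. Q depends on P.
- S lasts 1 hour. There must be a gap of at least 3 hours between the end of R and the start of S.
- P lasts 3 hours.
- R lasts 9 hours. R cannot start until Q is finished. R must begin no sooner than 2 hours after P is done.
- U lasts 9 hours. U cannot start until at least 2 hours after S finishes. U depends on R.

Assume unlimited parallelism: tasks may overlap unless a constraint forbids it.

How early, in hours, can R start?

10

Nothing blocks P, so it runs from hour 0 to hour 3.
Q waits on P (finishes hour 3), so it starts at hour 3 and finishes at 3 + 7 = hour 10.
R waits on Q (finishes hour 10); P (finishes hour 3, plus 2-hour gap → hour 5). The latest of these is hour 10, which is the earliest R can start.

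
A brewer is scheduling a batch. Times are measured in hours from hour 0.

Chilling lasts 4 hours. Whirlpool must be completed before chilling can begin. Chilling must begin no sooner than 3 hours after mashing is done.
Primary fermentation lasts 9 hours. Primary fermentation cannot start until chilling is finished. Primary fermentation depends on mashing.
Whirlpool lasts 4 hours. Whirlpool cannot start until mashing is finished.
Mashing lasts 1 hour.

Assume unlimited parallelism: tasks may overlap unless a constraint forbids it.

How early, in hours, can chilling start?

5

Mashing can start immediately at hour 0; it finishes at hour 1.
Whirlpool cannot begin until mashing (finishes hour 1). It runs from hour 1 to 1 + 4 = hour 5.
Chilling waits on whirlpool (finishes hour 5); mashing (finishes hour 1, plus 3-hour gap → hour 4). The latest of these is hour 5, which is the earliest chilling can start.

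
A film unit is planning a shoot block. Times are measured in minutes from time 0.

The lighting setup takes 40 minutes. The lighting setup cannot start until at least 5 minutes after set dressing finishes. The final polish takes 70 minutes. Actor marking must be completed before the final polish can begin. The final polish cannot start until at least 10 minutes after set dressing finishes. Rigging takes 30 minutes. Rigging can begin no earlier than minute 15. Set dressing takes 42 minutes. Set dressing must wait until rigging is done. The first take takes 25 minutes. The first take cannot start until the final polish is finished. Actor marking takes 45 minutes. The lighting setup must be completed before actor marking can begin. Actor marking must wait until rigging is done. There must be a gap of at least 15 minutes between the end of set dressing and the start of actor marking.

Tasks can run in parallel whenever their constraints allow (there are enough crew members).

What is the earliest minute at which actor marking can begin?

132

After its own release at minute 15, rigging can start at minute 15 and finishes at minute 45.
Set dressing waits on rigging (finishes minute 45), so it starts at minute 45 and finishes at 45 + 42 = minute 87.
The lighting setup cannot begin until set dressing (finishes minute 87, plus 5-minute gap → minute 92). It runs from minute 92 to 92 + 40 = minute 132.
Actor marking waits on the lighting setup (finishes minute 132); rigging (finishes minute 45); set dressing (finishes minute 87, plus 15-minute gap → minute 102). The latest of these is minute 132, which is the earliest actor marking can start.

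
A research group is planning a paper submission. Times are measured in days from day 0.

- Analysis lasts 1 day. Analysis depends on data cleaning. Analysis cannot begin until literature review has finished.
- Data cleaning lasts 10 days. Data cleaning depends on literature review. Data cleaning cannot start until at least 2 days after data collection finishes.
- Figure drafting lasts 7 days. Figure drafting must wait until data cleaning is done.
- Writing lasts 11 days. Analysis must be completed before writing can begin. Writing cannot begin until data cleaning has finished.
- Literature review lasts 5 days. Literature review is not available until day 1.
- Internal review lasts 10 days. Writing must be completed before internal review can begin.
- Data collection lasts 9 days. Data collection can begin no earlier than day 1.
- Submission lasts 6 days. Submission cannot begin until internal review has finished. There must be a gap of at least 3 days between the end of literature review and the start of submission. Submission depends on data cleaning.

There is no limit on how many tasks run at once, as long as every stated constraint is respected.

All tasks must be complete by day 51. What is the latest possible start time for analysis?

23

Submission has no dependents, so it just needs to finish by day 51. Starting by 51 − 6 = day 45 achieves that.
Internal review must finish before submission (must start by day 45). With a 10-day duration, internal review must start by 45 − 10 = day 35.
Writing must finish before internal review (must start by day 35). With an 11-day duration, writing must start by 35 − 11 = day 24.
Since writing (must start by day 24) depends on it, analysis must finish by day 24. Backing off its 1-day duration gives a latest start of day 23.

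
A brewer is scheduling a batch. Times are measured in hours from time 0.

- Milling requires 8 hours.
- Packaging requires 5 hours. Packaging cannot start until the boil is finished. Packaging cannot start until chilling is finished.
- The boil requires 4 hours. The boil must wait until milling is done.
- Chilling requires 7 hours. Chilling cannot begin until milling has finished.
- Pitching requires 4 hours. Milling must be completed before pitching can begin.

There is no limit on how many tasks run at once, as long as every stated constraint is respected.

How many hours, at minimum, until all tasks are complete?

20

Milling has no prerequisites, so it starts at hour 0 and finishes at hour 8.
Pitching waits on milling (finishes hour 8), so it starts at hour 8 and finishes at 8 + 4 = hour 12.
Chilling cannot begin until milling (finishes hour 8). It runs from hour 8 to 8 + 7 = hour 15.
The boil waits on milling (finishes hour 8), so it starts at hour 8 and finishes at 8 + 4 = hour 12.
Packaging has to wait for the boil (finishes hour 12); chilling (finishes hour 15). The latest of these is hour 15, so packaging runs hour 15 to 15 + 5 = hour 20.
All tasks are finished once the last one completes. Finish times: Milling at 8, The boil at 12, Chilling at 15, Pitching at 12, Packaging at 20. The latest is hour 20.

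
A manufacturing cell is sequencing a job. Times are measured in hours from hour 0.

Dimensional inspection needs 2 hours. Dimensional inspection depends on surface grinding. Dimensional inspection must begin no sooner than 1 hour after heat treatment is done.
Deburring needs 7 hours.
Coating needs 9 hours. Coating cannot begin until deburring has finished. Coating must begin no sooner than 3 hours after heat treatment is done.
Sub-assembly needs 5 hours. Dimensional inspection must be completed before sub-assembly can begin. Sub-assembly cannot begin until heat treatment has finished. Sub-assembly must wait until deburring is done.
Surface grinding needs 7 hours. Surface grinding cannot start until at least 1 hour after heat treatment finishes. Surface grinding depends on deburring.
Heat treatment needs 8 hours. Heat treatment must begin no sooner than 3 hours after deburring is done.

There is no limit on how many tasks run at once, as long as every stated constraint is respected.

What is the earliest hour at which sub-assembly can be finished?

33

Nothing blocks deburring, so it runs from hour 0 to hour 7.
Heat treatment cannot begin until deburring (finishes hour 7, plus 3-hour gap → hour 10). It runs from hour 10 to 10 + 8 = hour 18.
Surface grinding needs all of heat treatment (finishes hour 18, plus 1-hour gap → hour 19); deburring (finishes hour 7). That puts its earliest start at hour 19; it finishes at 19 + 7 = hour 26.
For dimensional inspection: surface grinding (finishes hour 26); heat treatment (finishes hour 18, plus 1-hour gap → hour 19). Taking the maximum gives a start of hour 26, and it finishes at 26 + 2 = hour 28.
For sub-assembly: dimensional inspection (finishes hour 28); heat treatment (finishes hour 18); deburring (finishes hour 7). Taking the maximum gives a start of hour 28, and it finishes at 28 + 5 = hour 33.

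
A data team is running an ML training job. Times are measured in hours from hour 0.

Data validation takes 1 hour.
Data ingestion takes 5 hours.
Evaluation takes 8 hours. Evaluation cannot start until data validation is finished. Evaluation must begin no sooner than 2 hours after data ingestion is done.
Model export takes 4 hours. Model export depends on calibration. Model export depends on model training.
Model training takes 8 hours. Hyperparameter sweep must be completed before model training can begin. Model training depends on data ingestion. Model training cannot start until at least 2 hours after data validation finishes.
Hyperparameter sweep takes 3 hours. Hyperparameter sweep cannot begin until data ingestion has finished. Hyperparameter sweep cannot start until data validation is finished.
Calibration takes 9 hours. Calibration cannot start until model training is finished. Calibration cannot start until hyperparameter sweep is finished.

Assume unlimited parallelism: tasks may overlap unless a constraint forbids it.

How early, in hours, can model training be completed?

Nothing blocks data validation, so it runs from hour 0 to hour 1.
Data ingestion can start immediately at hour 0; it finishes at hour 5.
For hyperparameter sweep: data ingestion (finishes hour 5); data validation (finishes hour 1). Taking the maximum gives a start of hour 5, and it finishes at 5 + 3 = hour 8.
Model training needs all of hyperparameter sweep (finishes hour 8); data ingestion (finishes hour 5); data validation (finishes hour 1, plus 2-hour gap → hour 3). That puts its earliest start at hour 8; it finishes at 8 + 8 = hour 16.

16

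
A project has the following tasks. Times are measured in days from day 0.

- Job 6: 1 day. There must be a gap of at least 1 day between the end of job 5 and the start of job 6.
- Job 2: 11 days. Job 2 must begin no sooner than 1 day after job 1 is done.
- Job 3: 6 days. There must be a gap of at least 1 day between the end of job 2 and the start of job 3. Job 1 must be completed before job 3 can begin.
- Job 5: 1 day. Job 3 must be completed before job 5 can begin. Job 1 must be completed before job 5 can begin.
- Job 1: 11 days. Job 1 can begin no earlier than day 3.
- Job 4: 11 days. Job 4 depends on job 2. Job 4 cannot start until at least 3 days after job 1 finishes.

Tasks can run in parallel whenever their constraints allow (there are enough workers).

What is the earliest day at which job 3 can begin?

27

Job 1 waits on its own release at day 3, so it starts at day 3 and finishes at 3 + 11 = day 14.
Job 2 waits on job 1 (finishes day 14, plus 1-day gap → day 15), so it starts at day 15 and finishes at 15 + 11 = day 26.
Job 3 waits on job 2 (finishes day 26, plus 1-day gap → day 27); job 1 (finishes day 14). The latest of these is day 27, which is the earliest job 3 can start.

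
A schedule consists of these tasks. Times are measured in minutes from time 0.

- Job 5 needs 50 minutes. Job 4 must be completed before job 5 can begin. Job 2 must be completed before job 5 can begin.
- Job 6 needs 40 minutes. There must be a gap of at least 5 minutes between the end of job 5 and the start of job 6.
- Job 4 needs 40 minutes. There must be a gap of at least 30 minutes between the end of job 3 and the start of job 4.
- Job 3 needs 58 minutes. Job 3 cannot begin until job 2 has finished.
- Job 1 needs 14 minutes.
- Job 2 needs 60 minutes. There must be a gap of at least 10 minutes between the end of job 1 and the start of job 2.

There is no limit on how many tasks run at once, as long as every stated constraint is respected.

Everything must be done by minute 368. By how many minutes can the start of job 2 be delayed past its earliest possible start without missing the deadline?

Job 1 has no prerequisites, so it starts at minute 0 and finishes at minute 14.
After job 1 (finishes minute 14, plus 10-minute gap → minute 24), job 2 can start at minute 24 and finishes at minute 84.

Working backward from the deadline:
Job 6 has no dependents, so it just needs to finish by minute 368. Starting by 368 − 40 = minute 328 achieves that.
Job 5 feeds into job 6 (must start by minute 328, minus 5-minute gap → minute 323); so job 5 must finish by minute 323 and therefore start by minute 273.
Job 4 has to be done before job 5 (must start by minute 273). That means finishing by minute 273, i.e. starting by 273 − 40 = minute 233.
Since job 4 (must start by minute 233, minus 30-minute gap → minute 203) depends on it, job 3 must finish by minute 203. Backing off its 58-minute duration gives a latest start of minute 145.
For job 2: job 3 (must start by minute 145); job 5 (must start by minute 273). The most restrictive is minute 145; with a 60-minute duration, job 2 must start by minute 85.
So job 2 can start as early as minute 24 and as late as minute 85, giving 85 − 24 = 61 minutes of slack.

61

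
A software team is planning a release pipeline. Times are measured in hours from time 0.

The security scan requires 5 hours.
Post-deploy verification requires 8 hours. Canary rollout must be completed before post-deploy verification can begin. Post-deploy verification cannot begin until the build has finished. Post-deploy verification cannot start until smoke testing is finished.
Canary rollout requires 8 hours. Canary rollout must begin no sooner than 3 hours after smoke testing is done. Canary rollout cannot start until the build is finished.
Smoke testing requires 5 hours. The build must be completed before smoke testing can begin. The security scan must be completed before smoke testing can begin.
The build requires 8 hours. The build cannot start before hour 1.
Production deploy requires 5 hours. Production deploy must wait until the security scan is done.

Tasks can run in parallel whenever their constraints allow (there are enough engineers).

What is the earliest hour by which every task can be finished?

Nothing blocks the security scan, so it runs from hour 0 to hour 5.
Production deploy waits on the security scan (finishes hour 5), so it starts at hour 5 and finishes at 5 + 5 = hour 10.
The build waits on its own release at hour 1, so it starts at hour 1 and finishes at 1 + 8 = hour 9.
For smoke testing: the build (finishes hour 9); the security scan (finishes hour 5). Taking the maximum gives a start of hour 9, and it finishes at 9 + 5 = hour 14.
Canary rollout needs all of smoke testing (finishes hour 14, plus 3-hour gap → hour 17); the build (finishes hour 9). That puts its earliest start at hour 17; it finishes at 17 + 8 = hour 25.
Post-deploy verification has to wait for canary rollout (finishes hour 25); the build (finishes hour 9); smoke testing (finishes hour 14). The latest of these is hour 25, so post-deploy verification runs hour 25 to 25 + 8 = hour 33.
All tasks are finished once the last one completes. Finish times: The build at 9, The security scan at 5, Smoke testing at 14, Canary rollout at 25, Production deploy at 10, Post-deploy verification at 33. The latest is hour 33.

33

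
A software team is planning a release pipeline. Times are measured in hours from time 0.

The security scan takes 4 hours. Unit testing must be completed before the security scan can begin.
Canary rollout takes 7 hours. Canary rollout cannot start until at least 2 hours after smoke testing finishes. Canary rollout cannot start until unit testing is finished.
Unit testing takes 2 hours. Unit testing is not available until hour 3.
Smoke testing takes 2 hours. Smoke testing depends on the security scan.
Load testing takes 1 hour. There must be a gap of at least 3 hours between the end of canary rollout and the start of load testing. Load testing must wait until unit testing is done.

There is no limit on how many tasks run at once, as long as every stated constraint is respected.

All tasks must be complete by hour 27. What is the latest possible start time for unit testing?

6

Load testing has no dependents, so it just needs to finish by hour 27. Starting by 27 − 1 = hour 26 achieves that.
Since load testing (must start by hour 26, minus 3-hour gap → hour 23) depends on it, canary rollout must finish by hour 23. Backing off its 7-hour duration gives a latest start of hour 16.
Smoke testing must finish before canary rollout (must start by hour 16, minus 2-hour gap → hour 14). With a 2-hour duration, smoke testing must start by 14 − 2 = hour 12.
The security scan has to be done before smoke testing (must start by hour 12). That means finishing by hour 12, i.e. starting by 12 − 4 = hour 8.
Unit testing has several dependents: the security scan (must start by hour 8); canary rollout (must start by hour 16); load testing (must start by hour 26). The earliest of those limits is hour 8, so unit testing must start by 8 − 2 = hour 6.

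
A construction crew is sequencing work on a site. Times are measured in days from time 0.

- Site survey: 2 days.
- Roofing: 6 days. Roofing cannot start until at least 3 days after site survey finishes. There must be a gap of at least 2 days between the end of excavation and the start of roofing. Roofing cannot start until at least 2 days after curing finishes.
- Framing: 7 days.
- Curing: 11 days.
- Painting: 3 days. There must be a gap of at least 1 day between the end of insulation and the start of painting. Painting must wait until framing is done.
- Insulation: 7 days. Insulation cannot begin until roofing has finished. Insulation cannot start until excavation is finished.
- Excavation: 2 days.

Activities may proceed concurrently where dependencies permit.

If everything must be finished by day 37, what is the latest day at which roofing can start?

Painting has no dependents, so it just needs to finish by day 37. Starting by 37 − 3 = day 34 achieves that.
Since painting (must start by day 34, minus 1-day gap → day 33) depends on it, insulation must finish by day 33. Backing off its 7-day duration gives a latest start of day 26.
Roofing has to be done before insulation (must start by day 26). That means finishing by day 26, i.e. starting by 26 − 6 = day 20.

20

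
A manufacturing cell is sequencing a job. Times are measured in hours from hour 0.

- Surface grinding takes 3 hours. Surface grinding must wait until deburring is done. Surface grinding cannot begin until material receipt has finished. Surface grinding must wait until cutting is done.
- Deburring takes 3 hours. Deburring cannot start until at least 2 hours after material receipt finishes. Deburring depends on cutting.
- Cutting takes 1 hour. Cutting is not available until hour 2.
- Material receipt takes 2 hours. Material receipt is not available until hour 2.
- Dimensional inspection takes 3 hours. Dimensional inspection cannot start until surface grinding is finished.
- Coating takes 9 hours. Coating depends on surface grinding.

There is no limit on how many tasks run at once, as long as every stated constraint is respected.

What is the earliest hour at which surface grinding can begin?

Cutting cannot begin until its own release at hour 2. It runs from hour 2 to 2 + 1 = hour 3.
After its own release at hour 2, material receipt can start at hour 2 and finishes at hour 4.
Deburring has to wait for material receipt (finishes hour 4, plus 2-hour gap → hour 6); cutting (finishes hour 3). The latest of these is hour 6, so deburring runs hour 6 to 6 + 3 = hour 9.
Surface grinding waits on deburring (finishes hour 9); material receipt (finishes hour 4); cutting (finishes hour 3). The latest of these is hour 9, which is the earliest surface grinding can start.

9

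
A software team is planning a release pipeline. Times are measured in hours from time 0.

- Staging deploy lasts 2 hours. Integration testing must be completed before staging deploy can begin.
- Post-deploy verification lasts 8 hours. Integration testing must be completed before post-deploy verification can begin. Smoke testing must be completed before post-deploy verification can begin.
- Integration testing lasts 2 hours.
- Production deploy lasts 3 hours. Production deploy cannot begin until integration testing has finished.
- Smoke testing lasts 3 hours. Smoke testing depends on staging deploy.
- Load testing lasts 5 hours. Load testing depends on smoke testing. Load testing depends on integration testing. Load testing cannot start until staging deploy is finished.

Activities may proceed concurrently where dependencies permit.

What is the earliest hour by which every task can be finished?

Nothing blocks integration testing, so it runs from hour 0 to hour 2.
After integration testing (finishes hour 2), production deploy can start at hour 2 and finishes at hour 5.
Staging deploy cannot begin until integration testing (finishes hour 2). It runs from hour 2 to 2 + 2 = hour 4.
Smoke testing waits on staging deploy (finishes hour 4), so it starts at hour 4 and finishes at 4 + 3 = hour 7.
Post-deploy verification cannot start until integration testing (finishes hour 2); smoke testing (finishes hour 7). The controlling bound is hour 7, so post-deploy verification finishes at 7 + 8 = hour 15.
Load testing needs all of smoke testing (finishes hour 7); integration testing (finishes hour 2); staging deploy (finishes hour 4). That puts its earliest start at hour 7; it finishes at 7 + 5 = hour 12.
All tasks are finished once the last one completes. Finish times: Integration testing at 2, Staging deploy at 4, Smoke testing at 7, Load testing at 12, Production deploy at 5, Post-deploy verification at 15. The latest is hour 15.

15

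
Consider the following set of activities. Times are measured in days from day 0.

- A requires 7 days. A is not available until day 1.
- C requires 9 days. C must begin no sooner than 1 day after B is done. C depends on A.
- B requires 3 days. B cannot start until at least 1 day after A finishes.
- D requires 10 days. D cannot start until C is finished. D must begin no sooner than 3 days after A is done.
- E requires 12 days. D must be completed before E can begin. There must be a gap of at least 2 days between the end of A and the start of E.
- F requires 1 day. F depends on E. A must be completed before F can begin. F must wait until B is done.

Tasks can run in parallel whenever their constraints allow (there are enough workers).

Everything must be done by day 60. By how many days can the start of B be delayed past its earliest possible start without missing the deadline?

A cannot begin until its own release at day 1. It runs from day 1 to 1 + 7 = day 8.
B cannot begin until A (finishes day 8, plus 1-day gap → day 9). It runs from day 9 to 9 + 3 = day 12.

Working backward from the deadline:
Nothing follows F; the deadline of day 60 is its only limit. It must start by 60 − 1 = day 59.
E feeds into F (must start by day 59); so E must finish by day 59 and therefore start by day 47.
D has to be done before E (must start by day 47). That means finishing by day 47, i.e. starting by 47 − 10 = day 37.
Since D (must start by day 37) depends on it, C must finish by day 37. Backing off its 9-day duration gives a latest start of day 28.
B must finish in time for C (must start by day 28, minus 1-day gap → day 27); F (must start by day 59). The tightest is day 27, so B must start by 27 − 3 = day 24.
So B can start as early as day 9 and as late as day 24, giving 24 − 9 = 15 days of slack.

15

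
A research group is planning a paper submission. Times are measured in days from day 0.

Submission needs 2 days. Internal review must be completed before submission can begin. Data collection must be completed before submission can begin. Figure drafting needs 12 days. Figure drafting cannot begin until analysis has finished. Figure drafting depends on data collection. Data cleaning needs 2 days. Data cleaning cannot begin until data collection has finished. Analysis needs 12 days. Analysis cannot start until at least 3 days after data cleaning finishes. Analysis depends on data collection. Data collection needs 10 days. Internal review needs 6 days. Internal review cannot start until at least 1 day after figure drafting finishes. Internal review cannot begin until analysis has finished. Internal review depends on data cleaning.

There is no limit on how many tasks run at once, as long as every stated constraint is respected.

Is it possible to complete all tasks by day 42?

Nothing blocks data collection, so it runs from day 0 to day 10.
Data cleaning waits on data collection (finishes day 10), so it starts at day 10 and finishes at 10 + 2 = day 12.
For analysis: data cleaning (finishes day 12, plus 3-day gap → day 15); data collection (finishes day 10). Taking the maximum gives a start of day 15, and it finishes at 15 + 12 = day 27.
Figure drafting needs all of analysis (finishes day 27); data collection (finishes day 10). That puts its earliest start at day 27; it finishes at 27 + 12 = day 39.
Internal review cannot start until figure drafting (finishes day 39, plus 1-day gap → day 40); analysis (finishes day 27); data cleaning (finishes day 12). The controlling bound is day 40, so internal review finishes at 40 + 6 = day 46.
Submission cannot start until internal review (finishes day 46); data collection (finishes day 10). The controlling bound is day 46, so submission finishes at 46 + 2 = day 48.
The earliest everything can be done is day 48, which is after the deadline of 42, so it is not possible.

No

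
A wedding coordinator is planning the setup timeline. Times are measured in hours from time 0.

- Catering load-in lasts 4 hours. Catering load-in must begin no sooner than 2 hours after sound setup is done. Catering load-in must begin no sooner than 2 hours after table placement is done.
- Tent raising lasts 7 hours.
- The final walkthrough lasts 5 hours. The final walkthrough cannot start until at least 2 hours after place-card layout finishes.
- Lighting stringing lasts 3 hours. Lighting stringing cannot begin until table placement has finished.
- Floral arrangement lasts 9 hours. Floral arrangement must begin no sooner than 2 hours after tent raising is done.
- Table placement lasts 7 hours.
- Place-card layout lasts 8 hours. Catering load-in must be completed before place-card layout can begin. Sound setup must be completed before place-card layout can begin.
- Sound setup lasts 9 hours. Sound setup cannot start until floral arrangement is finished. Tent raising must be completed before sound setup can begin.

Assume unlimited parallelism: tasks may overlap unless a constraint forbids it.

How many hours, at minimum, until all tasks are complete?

Nothing blocks table placement, so it runs from hour 0 to hour 7.
Lighting stringing waits on table placement (finishes hour 7), so it starts at hour 7 and finishes at 7 + 3 = hour 10.
Tent raising has no prerequisites, so it starts at hour 0 and finishes at hour 7.
After tent raising (finishes hour 7, plus 2-hour gap → hour 9), floral arrangement can start at hour 9 and finishes at hour 18.
Sound setup cannot start until floral arrangement (finishes hour 18); tent raising (finishes hour 7). The controlling bound is hour 18, so sound setup finishes at 18 + 9 = hour 27.
Catering load-in cannot start until sound setup (finishes hour 27, plus 2-hour gap → hour 29); table placement (finishes hour 7, plus 2-hour gap → hour 9). The controlling bound is hour 29, so catering load-in finishes at 29 + 4 = hour 33.
For place-card layout: catering load-in (finishes hour 33); sound setup (finishes hour 27). Taking the maximum gives a start of hour 33, and it finishes at 33 + 8 = hour 41.
The final walkthrough cannot begin until place-card layout (finishes hour 41, plus 2-hour gap → hour 43). It runs from hour 43 to 43 + 5 = hour 48.
All tasks are finished once the last one completes. Finish times: Tent raising at 7, Table placement at 7, Floral arrangement at 18, Lighting stringing at 10, Sound setup at 27, Catering load-in at 33, Place-card layout at 41, The final walkthrough at 48. The latest is hour 48.

48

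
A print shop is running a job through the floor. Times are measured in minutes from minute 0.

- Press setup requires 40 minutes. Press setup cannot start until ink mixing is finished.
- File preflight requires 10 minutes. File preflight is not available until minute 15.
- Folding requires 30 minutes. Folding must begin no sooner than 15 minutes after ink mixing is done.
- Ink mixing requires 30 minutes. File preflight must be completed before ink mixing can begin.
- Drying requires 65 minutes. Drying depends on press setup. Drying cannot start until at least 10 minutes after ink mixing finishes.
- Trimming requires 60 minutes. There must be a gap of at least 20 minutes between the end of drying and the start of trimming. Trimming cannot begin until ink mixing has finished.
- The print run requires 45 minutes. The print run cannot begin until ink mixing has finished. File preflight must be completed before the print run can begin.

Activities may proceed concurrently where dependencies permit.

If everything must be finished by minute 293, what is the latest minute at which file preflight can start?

68

To finish by minute 293, trimming (duration 60) must start no later than minute 233.
Since trimming (must start by minute 233, minus 20-minute gap → minute 213) depends on it, drying must finish by minute 213. Backing off its 65-minute duration gives a latest start of minute 148.
Since drying (must start by minute 148) depends on it, press setup must finish by minute 148. Backing off its 40-minute duration gives a latest start of minute 108.
To finish by minute 293, the print run (duration 45) must start no later than minute 248.
Folding must finish by minute 293; it takes 30 minutes, so it must start by 293 − 30 = minute 263.
For ink mixing: press setup (must start by minute 108); the print run (must start by minute 248); drying (must start by minute 148, minus 10-minute gap → minute 138); trimming (must start by minute 233); folding (must start by minute 263, minus 15-minute gap → minute 248). The most restrictive is minute 108; with a 30-minute duration, ink mixing must start by minute 78.
File preflight must finish in time for ink mixing (must start by minute 78); the print run (must start by minute 248). The tightest is minute 78, so file preflight must start by 78 − 10 = minute 68.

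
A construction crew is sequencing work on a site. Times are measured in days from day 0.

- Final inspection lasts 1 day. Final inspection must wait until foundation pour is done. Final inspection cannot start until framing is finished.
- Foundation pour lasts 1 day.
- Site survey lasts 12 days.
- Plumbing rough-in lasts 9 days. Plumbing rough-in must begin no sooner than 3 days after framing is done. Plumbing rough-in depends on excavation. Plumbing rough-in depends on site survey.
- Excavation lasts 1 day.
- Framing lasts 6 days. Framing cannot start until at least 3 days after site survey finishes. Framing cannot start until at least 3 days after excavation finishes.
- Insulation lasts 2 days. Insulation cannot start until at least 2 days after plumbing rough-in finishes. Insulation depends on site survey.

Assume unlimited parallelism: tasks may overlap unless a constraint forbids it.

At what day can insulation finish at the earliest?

Excavation has no prerequisites, so it starts at day 0 and finishes at day 1.
Site survey can start immediately at day 0; it finishes at day 12.
Framing has to wait for site survey (finishes day 12, plus 3-day gap → day 15); excavation (finishes day 1, plus 3-day gap → day 4). The latest of these is day 15, so framing runs day 15 to 15 + 6 = day 21.
Plumbing rough-in has to wait for framing (finishes day 21, plus 3-day gap → day 24); excavation (finishes day 1); site survey (finishes day 12). The latest of these is day 24, so plumbing rough-in runs day 24 to 24 + 9 = day 33.
Insulation has to wait for plumbing rough-in (finishes day 33, plus 2-day gap → day 35); site survey (finishes day 12). The latest of these is day 35, so insulation runs day 35 to 35 + 2 = day 37.

37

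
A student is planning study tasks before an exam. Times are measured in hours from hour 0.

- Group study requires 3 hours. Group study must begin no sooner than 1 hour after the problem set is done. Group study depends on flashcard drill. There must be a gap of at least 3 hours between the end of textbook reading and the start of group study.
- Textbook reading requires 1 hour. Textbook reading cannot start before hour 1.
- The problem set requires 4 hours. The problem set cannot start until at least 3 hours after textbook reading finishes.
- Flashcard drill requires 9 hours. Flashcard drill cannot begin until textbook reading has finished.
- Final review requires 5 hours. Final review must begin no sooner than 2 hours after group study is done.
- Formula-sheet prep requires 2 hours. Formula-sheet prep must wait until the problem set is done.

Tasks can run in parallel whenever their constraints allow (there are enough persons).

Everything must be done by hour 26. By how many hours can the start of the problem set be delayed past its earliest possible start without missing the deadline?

Textbook reading cannot begin until its own release at hour 1. It runs from hour 1 to 1 + 1 = hour 2.
After textbook reading (finishes hour 2, plus 3-hour gap → hour 5), the problem set can start at hour 5 and finishes at hour 9.

Working backward from the deadline:
To finish by hour 26, final review (duration 5) must start no later than hour 21.
Group study has to be done before final review (must start by hour 21, minus 2-hour gap → hour 19). That means finishing by hour 19, i.e. starting by 19 − 3 = hour 16.
Nothing follows formula-sheet prep; the deadline of hour 26 is its only limit. It must start by 26 − 2 = hour 24.
For the problem set: group study (must start by hour 16, minus 1-hour gap → hour 15); formula-sheet prep (must start by hour 24). The most restrictive is hour 15; with a 4-hour duration, the problem set must start by hour 11.
So the problem set can start as early as hour 5 and as late as hour 11, giving 11 − 5 = 6 hours of slack.

6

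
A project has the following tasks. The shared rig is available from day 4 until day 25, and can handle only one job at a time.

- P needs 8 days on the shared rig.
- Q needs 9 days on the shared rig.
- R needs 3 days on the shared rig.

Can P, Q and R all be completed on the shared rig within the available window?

Yes

The shared rig window is 25 − 4 = 21 days.
Running back to back, the jobs need 8 + 9 + 3 = 20 days on the shared rig.
Since 20 ≤ 21, they fit within the window.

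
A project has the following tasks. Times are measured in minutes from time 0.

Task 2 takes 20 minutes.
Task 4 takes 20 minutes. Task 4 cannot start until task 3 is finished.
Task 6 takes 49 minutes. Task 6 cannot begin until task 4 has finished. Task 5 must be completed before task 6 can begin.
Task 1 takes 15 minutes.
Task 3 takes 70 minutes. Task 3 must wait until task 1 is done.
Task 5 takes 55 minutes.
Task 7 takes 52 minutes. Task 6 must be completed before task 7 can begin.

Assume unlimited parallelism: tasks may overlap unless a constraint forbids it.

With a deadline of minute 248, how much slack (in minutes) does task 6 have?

42

Task 5 can start immediately at minute 0; it finishes at minute 55.
Nothing blocks task 1, so it runs from minute 0 to minute 15.
Task 3 cannot begin until task 1 (finishes minute 15). It runs from minute 15 to 15 + 70 = minute 85.
After task 3 (finishes minute 85), task 4 can start at minute 85 and finishes at minute 105.
For task 6: task 4 (finishes minute 105); task 5 (finishes minute 55). Taking the maximum gives a start of minute 105, and it finishes at 105 + 49 = minute 154.

Working backward from the deadline:
Task 7 must finish by minute 248; it takes 52 minutes, so it must start by 248 − 52 = minute 196.
Task 6 must finish before task 7 (must start by minute 196). With a 49-minute duration, task 6 must start by 196 − 49 = minute 147.
So task 6 can start as early as minute 105 and as late as minute 147, giving 147 − 105 = 42 minutes of slack.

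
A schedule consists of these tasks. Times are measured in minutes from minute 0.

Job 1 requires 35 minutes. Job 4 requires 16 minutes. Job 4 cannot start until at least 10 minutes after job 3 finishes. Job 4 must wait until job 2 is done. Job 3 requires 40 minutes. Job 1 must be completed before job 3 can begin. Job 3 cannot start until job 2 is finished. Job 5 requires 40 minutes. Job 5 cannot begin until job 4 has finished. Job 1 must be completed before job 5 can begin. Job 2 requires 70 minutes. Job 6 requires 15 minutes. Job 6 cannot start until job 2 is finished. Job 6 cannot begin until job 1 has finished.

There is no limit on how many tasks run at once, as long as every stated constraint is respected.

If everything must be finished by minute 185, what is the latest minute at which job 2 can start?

To finish by minute 185, job 5 (duration 40) must start no later than minute 145.
Job 4 must finish before job 5 (must start by minute 145). With a 16-minute duration, job 4 must start by 145 − 16 = minute 129.
Job 3 has to be done before job 4 (must start by minute 129, minus 10-minute gap → minute 119). That means finishing by minute 119, i.e. starting by 119 − 40 = minute 79.
Job 6 must finish by minute 185; it takes 15 minutes, so it must start by 185 − 15 = minute 170.
For job 2: job 3 (must start by minute 79); job 4 (must start by minute 129); job 6 (must start by minute 170). The most restrictive is minute 79; with a 70-minute duration, job 2 must start by minute 9.

9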